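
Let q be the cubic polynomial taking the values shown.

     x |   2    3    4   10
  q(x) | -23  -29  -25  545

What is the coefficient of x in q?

Write q(x) = ax^3 + bx^2 + cx + d. Substituting each data point gives a linear system:
  8a + 4b + 2c + d = -23
  27a + 9b + 3c + d = -29
  64a + 16b + 4c + d = -25
  1000a + 100b + 10c + d = 545
Solving the system yields a = 1, b = -4, c = -5, d = -5.
So q(x) = x^3 - 4x^2 - 5x - 5.
The coefficient of x is -5.

-5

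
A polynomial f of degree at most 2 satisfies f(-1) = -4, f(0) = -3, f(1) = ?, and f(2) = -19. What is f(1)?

-8

The 3 known points determine the degree-2 polynomial uniquely.
Write f(u) = au^2 + bu + c. Substituting each data point gives a linear system:
  a - b + c = -4
  c = -3
  4a + 2b + c = -19
Solving the system yields a = -3, b = -2, c = -3.
So f(u) = -3u^2 - 2u - 3.
Then f(1) = -8.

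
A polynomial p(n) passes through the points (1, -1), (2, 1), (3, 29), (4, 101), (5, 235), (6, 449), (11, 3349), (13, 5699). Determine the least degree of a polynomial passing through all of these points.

Divided differences on the nodes 1, 2, 3, 4, 5, 6, 11, 13:
  order 0: -1  1  29  101  235  449  3349  5699
  order 1: 2  28  72  134  214  580  1175
  order 2: 13  22  31  40  61  85
  order 3: 3  3  3  3  3
  order 4: 0  0  0  0
  order 5: 0  0  0
  order 6: 0  0
  order 7: 0
The order-3 divided differences are all 3 (nonzero) and every higher order vanishes, so the data lies on a polynomial of degree exactly 3.

3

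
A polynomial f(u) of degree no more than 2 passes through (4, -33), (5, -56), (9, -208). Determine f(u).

Write f(u) = au^2 + bu + c. Substituting each data point gives a linear system:
  16a + 4b + c = -33
  25a + 5b + c = -56
  81a + 9b + c = -208
Solving the system yields a = -3, b = 4, c = -1.
So f(u) = -3u^2 + 4u - 1.
Check: f(9) = -208. ✓

f(u) = -3u^2 + 4u - 1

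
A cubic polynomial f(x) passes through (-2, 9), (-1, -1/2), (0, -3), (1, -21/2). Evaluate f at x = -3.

75/2

Forward differences of the values at x = -2, -1, 0, 1:
  f  : 9  -1/2  -3  -21/2
  Δ  : -19/2  -5/2  -15/2
  Δ^2: 7  -5
  Δ^3: -12
The third differences are constant, confirming degree 3.
Interpolating (Newton forward form) and evaluating at x = -3 gives f(-3) = 75/2.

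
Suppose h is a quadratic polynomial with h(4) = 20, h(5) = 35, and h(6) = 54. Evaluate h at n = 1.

-1

Using the Lagrange interpolation formula with nodes 4, 5, 6:
  L_0(n) = (n - 5)(n - 6) / 2
  L_1(n) = (n - 4)(n - 6) / -1
  L_2(n) = (n - 4)(n - 5) / 2
Then h(n) = 20·L_0(n) + 35·L_1(n) + 54·L_2(n).
Expanding and collecting terms gives h(n) = 2n^2 - 3n.
Evaluating at n = 1: h(1) = -1.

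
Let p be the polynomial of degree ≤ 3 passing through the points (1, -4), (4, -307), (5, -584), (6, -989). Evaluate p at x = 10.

Using the Lagrange interpolation formula with nodes 1, 4, 5, 6:
  L_0(x) = (x - 4)(x - 5)(x - 6) / -60
  L_1(x) = (x - 1)(x - 5)(x - 6) / 6
  L_2(x) = (x - 1)(x - 4)(x - 6) / -4
  L_3(x) = (x - 1)(x - 4)(x - 5) / 10
Then p(x) = -4·L_0(x) - 307·L_1(x) - 584·L_2(x) - 989·L_3(x).
Expanding and collecting terms gives p(x) = -4x^3 - 4x^2 + 3x + 1.
Evaluating at x = 10: p(10) = -4369.

-4369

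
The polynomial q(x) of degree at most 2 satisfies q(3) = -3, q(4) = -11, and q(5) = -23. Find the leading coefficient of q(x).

-2

Write q(x) = ax^2 + bx + c. Substituting each data point gives a linear system:
  9a + 3b + c = -3
  16a + 4b + c = -11
  25a + 5b + c = -23
Solving the system yields a = -2, b = 6, c = -3.
So q(x) = -2x^2 + 6x - 3.
The leading coefficient is -2.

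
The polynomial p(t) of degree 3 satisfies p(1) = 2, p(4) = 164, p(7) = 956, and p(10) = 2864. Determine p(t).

Write p(t) = at^3 + bt^2 + ct + d. Substituting each data point gives a linear system:
  a + b + c + d = 2
  64a + 16b + 4c + d = 164
  343a + 49b + 7c + d = 956
  1000a + 100b + 10c + d = 2864
Solving the system yields a = 3, b = -1, c = -4, d = 4.
So p(t) = 3t^3 - t^2 - 4t + 4.
Check: p(7) = 956. ✓

p(t) = 3t^3 - t^2 - 4t + 4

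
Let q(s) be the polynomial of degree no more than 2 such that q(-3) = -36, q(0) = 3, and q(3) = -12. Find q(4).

-29

Write q(s) = as^2 + bs + c. Substituting each data point gives a linear system:
  9a - 3b + c = -36
  c = 3
  9a + 3b + c = -12
Solving the system yields a = -3, b = 4, c = 3.
So q(s) = -3s^2 + 4s + 3.
Then q(4) = -29.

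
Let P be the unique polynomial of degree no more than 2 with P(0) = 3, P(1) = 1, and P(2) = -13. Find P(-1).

-7

Write P(x) = ax^2 + bx + c. Substituting each data point gives a linear system:
  c = 3
  a + b + c = 1
  4a + 2b + c = -13
Solving the system yields a = -6, b = 4, c = 3.
So P(x) = -6x^2 + 4x + 3.
Then P(-1) = -7.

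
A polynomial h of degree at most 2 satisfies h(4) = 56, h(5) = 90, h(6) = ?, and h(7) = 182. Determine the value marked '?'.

132

On equispaced nodes a degree-2 polynomial has vanishing third forward difference, so
  - h(4) + 3·h(5) - 3·h(6) + h(7) = 0.
Substituting the known values and solving for h(6):
  -3·h(6) = -396
  h(6) = 132.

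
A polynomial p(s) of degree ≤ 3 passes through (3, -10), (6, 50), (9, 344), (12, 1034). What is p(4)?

Using the Lagrange interpolation formula with nodes 3, 6, 9, 12:
  L_0(s) = (s - 6)(s - 9)(s - 12) / -162
  L_1(s) = (s - 3)(s - 9)(s - 12) / 54
  L_2(s) = (s - 3)(s - 6)(s - 12) / -54
  L_3(s) = (s - 3)(s - 6)(s - 9) / 162
Then p(s) = -10·L_0(s) + 50·L_1(s) + 344·L_2(s) + 1034·L_3(s).
Expanding and collecting terms gives p(s) = s³ - 5s² + 2s + 2.
Evaluating at s = 4: p(4) = -6.

-6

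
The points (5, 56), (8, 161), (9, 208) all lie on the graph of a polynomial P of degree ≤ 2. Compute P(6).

Write P(n) = an^2 + bn + c. Substituting each data point gives a linear system:
  25a + 5b + c = 56
  64a + 8b + c = 161
  81a + 9b + c = 208
Solving the system yields a = 3, b = -4, c = 1.
So P(n) = 3n² - 4n + 1.
Then P(6) = 85.

85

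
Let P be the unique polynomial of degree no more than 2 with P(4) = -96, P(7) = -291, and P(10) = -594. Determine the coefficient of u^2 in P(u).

Write P(u) = au^2 + bu + c. Substituting each data point gives a linear system:
  16a + 4b + c = -96
  49a + 7b + c = -291
  100a + 10b + c = -594
Solving the system yields a = -6, b = 1, c = -4.
So P(u) = -6u^2 + u - 4.
The leading coefficient is -6.

-6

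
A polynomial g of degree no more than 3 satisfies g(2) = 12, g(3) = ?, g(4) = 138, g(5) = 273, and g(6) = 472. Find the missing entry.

55

The 4 known points determine the degree-3 polynomial uniquely.
Write g(n) = an^3 + bn^2 + cn + d. Substituting each data point gives a linear system:
  8a + 4b + 2c + d = 12
  64a + 16b + 4c + d = 138
  125a + 25b + 5c + d = 273
  216a + 36b + 6c + d = 472
Solving the system yields a = 2, b = 2, c = -5, d = -2.
So g(n) = 2n^3 + 2n^2 - 5n - 2.
Then g(3) = 55.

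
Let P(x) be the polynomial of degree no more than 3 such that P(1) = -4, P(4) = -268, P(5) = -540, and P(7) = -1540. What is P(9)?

Using the Lagrange interpolation formula with nodes 1, 4, 5, 7:
  L_0(x) = (x - 4)(x - 5)(x - 7) / -72
  L_1(x) = (x - 1)(x - 5)(x - 7) / 9
  L_2(x) = (x - 1)(x - 4)(x - 7) / -8
  L_3(x) = (x - 1)(x - 4)(x - 5) / 36
Then P(x) = -4·L_0(x) - 268·L_1(x) - 540·L_2(x) - 1540·L_3(x).
Expanding and collecting terms gives P(x) = -5x^3 + 4x^2 - 3x.
Evaluating at x = 9: P(9) = -3348.

-3348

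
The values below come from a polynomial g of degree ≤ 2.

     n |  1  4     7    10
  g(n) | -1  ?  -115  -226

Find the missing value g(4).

On equispaced nodes a degree-2 polynomial has vanishing third forward difference, so
  - g(1) + 3·g(4) - 3·g(7) + g(10) = 0.
Substituting the known values and solving for g(4):
  3·g(4) = -120
  g(4) = -40.

-40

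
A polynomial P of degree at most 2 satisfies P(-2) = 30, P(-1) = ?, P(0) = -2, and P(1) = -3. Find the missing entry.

On equispaced nodes a degree-2 polynomial has vanishing third forward difference, so
  - P(-2) + 3·P(-1) - 3·P(0) + P(1) = 0.
Substituting the known values and solving for P(-1):
  3·P(-1) = 27
  P(-1) = 9.

9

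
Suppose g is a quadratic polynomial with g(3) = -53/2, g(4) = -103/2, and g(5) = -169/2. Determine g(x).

g(x) = -4x^2 + 3x + 1/2

Using the Lagrange interpolation formula with nodes 3, 4, 5:
  L_0(x) = (x - 4)(x - 5) / 2
  L_1(x) = (x - 3)(x - 5) / -1
  L_2(x) = (x - 3)(x - 4) / 2
Then g(x) = -53/2·L_0(x) - 103/2·L_1(x) - 169/2·L_2(x).
Expanding and collecting terms gives g(x) = -4x^2 + 3x + 1/2.
Check: g(3) = -53/2. ✓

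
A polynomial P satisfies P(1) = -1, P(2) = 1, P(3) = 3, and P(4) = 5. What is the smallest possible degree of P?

1

Forward differences of the values at x = 1, 2, 3, 4:
  P  : -1  1  3  5
  Δ  : 2  2  2
  Δ^2: 0  0
  Δ^3: 0
The first differences are constant (2) and nonzero, while all higher differences vanish, so the minimal degree is 1.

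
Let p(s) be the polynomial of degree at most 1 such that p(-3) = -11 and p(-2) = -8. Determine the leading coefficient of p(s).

3

Write p(s) = as + b. Substituting each data point gives a linear system:
  -3a + b = -11
  -2a + b = -8
Solving the system yields a = 3, b = -2.
So p(s) = 3s - 2.
The leading coefficient is 3.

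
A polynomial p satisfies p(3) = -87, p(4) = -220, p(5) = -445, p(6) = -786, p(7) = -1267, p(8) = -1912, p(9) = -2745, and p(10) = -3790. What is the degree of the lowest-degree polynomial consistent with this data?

3

Divided differences on the nodes 3, 4, 5, 6, 7, 8, 9, 10:
  order 0: -87  -220  -445  -786  -1267  -1912  -2745  -3790
  order 1: -133  -225  -341  -481  -645  -833  -1045
  order 2: -46  -58  -70  -82  -94  -106
  order 3: -4  -4  -4  -4  -4
  order 4: 0  0  0  0
  order 5: 0  0  0
  order 6: 0  0
  order 7: 0
The order-3 divided differences are all -4 (nonzero) and every higher order vanishes, so the data lies on a polynomial of degree exactly 3.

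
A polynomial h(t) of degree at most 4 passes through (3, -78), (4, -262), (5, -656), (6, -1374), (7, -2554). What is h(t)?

h(t) = -t^4 - t^3 + 4t^2 - 6

Write h(t) = at^4 + bt^3 + ct^2 + dt + e. Substituting each data point gives a linear system:
  81a + 27b + 9c + 3d + e = -78
  256a + 64b + 16c + 4d + e = -262
  625a + 125b + 25c + 5d + e = -656
  1296a + 216b + 36c + 6d + e = -1374
  2401a + 343b + 49c + 7d + e = -2554
Solving the system yields a = -1, b = -1, c = 4, d = 0, e = -6.
So h(t) = -t⁴ - t³ + 4t² - 6.
Check: h(7) = -2554. ✓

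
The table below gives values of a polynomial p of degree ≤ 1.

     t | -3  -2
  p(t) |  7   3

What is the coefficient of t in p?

Write p(t) = at + b. Substituting each data point gives a linear system:
  -3a + b = 7
  -2a + b = 3
Solving the system yields a = -4, b = -5.
So p(t) = -4t - 5.
The leading coefficient is -4.

-4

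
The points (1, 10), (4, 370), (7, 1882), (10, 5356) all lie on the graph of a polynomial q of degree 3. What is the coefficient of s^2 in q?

4

Write q(s) = as^3 + bs^2 + cs + d. Substituting each data point gives a linear system:
  a + b + c + d = 10
  64a + 16b + 4c + d = 370
  343a + 49b + 7c + d = 1882
  1000a + 100b + 10c + d = 5356
Solving the system yields a = 5, b = 4, c = -5, d = 6.
So q(s) = 5s^3 + 4s^2 - 5s + 6.
The coefficient of s^2 is 4.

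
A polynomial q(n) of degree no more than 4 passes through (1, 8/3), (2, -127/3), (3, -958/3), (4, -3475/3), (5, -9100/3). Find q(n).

Write q(n) = an^4 + bn^3 + cn^2 + dn + e. Substituting each data point gives a linear system:
  a + b + c + d + e = 8/3
  16a + 8b + 4c + 2d + e = -127/3
  81a + 27b + 9c + 3d + e = -958/3
  256a + 64b + 16c + 4d + e = -3475/3
  625a + 125b + 25c + 5d + e = -9100/3
Solving the system yields a = -6, b = 5, c = 4, d = -2, e = 5/3.
So q(n) = -6n^4 + 5n^3 + 4n^2 - 2n + 5/3.
Check: q(1) = 8/3. ✓

q(n) = -6n^4 + 5n^3 + 4n^2 - 2n + 5/3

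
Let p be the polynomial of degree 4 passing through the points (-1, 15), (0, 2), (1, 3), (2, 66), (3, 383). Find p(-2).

Forward differences of the values at s = -1, 0, 1, 2, 3:
  p  : 15  2  3  66  383
  Δ  : -13  1  63  317
  Δ^2: 14  62  254
  Δ^3: 48  192
  Δ^4: 144
The fourth differences are constant, confirming degree 4.
Interpolating (Newton forward form) and evaluating at s = -2 gives p(-2) = 138.

138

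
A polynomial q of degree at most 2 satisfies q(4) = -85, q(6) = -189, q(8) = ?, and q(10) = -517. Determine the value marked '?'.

-333

The 3 known points determine the degree-2 polynomial uniquely.
Write q(x) = ax^2 + bx + c. Substituting each data point gives a linear system:
  16a + 4b + c = -85
  36a + 6b + c = -189
  100a + 10b + c = -517
Solving the system yields a = -5, b = -2, c = 3.
So q(x) = -5x² - 2x + 3.
Then q(8) = -333.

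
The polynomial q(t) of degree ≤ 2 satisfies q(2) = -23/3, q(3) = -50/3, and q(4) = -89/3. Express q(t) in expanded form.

q(t) = -2t^2 + t - 5/3

Using the Lagrange interpolation formula with nodes 2, 3, 4:
  L_0(t) = (t - 3)(t - 4) / 2
  L_1(t) = (t - 2)(t - 4) / -1
  L_2(t) = (t - 2)(t - 3) / 2
Then q(t) = -23/3·L_0(t) - 50/3·L_1(t) - 89/3·L_2(t).
Expanding and collecting terms gives q(t) = -2t² + t - 5/3.
Check: q(3) = -50/3. ✓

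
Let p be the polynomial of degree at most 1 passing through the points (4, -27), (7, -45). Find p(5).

Write p(s) = as + b. Substituting each data point gives a linear system:
  4a + b = -27
  7a + b = -45
Solving the system yields a = -6, b = -3.
So p(s) = -6s - 3.
Then p(5) = -33.

-33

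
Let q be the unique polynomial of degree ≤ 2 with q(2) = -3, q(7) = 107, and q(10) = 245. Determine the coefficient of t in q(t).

Write q(t) = at^2 + bt + c. Substituting each data point gives a linear system:
  4a + 2b + c = -3
  49a + 7b + c = 107
  100a + 10b + c = 245
Solving the system yields a = 3, b = -5, c = -5.
So q(t) = 3t² - 5t - 5.
The coefficient of t is -5.

-5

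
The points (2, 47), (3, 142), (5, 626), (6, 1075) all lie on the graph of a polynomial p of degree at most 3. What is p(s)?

Write p(s) = as^3 + bs^2 + cs + d. Substituting each data point gives a linear system:
  8a + 4b + 2c + d = 47
  27a + 9b + 3c + d = 142
  125a + 25b + 5c + d = 626
  216a + 36b + 6c + d = 1075
Solving the system yields a = 5, b = -1, c = 5, d = 1.
So p(s) = 5s³ - s² + 5s + 1.
Check: p(6) = 1075. ✓

p(s) = 5s^3 - s^2 + 5s + 1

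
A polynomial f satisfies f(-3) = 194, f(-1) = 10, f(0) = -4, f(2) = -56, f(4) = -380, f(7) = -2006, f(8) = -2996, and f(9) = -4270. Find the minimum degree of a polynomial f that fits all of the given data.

Divided differences on the nodes -3, -1, 0, 2, 4, 7, 8, 9:
  order 0: 194  10  -4  -56  -380  -2006  -2996  -4270
  order 1: -92  -14  -26  -162  -542  -990  -1274
  order 2: 26  -4  -34  -76  -112  -142
  order 3: -6  -6  -6  -6  -6
  order 4: 0  0  0  0
  order 5: 0  0  0
  order 6: 0  0
  order 7: 0
The order-3 divided differences are all -6 (nonzero) and every higher order vanishes, so the data lies on a polynomial of degree exactly 3.

3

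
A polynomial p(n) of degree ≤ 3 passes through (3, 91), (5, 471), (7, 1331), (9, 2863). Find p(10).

3941

Using the Lagrange interpolation formula with nodes 3, 5, 7, 9:
  L_0(n) = (n - 5)(n - 7)(n - 9) / -48
  L_1(n) = (n - 3)(n - 7)(n - 9) / 16
  L_2(n) = (n - 3)(n - 5)(n - 9) / -16
  L_3(n) = (n - 3)(n - 5)(n - 7) / 48
Then p(n) = 91·L_0(n) + 471·L_1(n) + 1331·L_2(n) + 2863·L_3(n).
Expanding and collecting terms gives p(n) = 4n³ - 6n + 1.
Evaluating at n = 10: p(10) = 3941.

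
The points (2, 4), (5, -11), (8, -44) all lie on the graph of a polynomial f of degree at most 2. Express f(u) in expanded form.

f(u) = -u^2 + 2u + 4

Write f(u) = au^2 + bu + c. Substituting each data point gives a linear system:
  4a + 2b + c = 4
  25a + 5b + c = -11
  64a + 8b + c = -44
Solving the system yields a = -1, b = 2, c = 4.
So f(u) = -u^2 + 2u + 4.
Check: f(8) = -44. ✓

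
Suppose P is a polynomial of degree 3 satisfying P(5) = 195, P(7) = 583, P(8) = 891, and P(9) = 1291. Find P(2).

Using the Lagrange interpolation formula with nodes 5, 7, 8, 9:
  L_0(n) = (n - 7)(n - 8)(n - 9) / -24
  L_1(n) = (n - 5)(n - 8)(n - 9) / 4
  L_2(n) = (n - 5)(n - 7)(n - 9) / -3
  L_3(n) = (n - 5)(n - 7)(n - 8) / 8
Then P(n) = 195·L_0(n) + 583·L_1(n) + 891·L_2(n) + 1291·L_3(n).
Expanding and collecting terms gives P(n) = 2n³ - 2n² - 5.
Evaluating at n = 2: P(2) = 3.

3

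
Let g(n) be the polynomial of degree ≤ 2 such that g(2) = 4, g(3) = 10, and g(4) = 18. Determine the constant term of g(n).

Write g(n) = an^2 + bn + c. Substituting each data point gives a linear system:
  4a + 2b + c = 4
  9a + 3b + c = 10
  16a + 4b + c = 18
Solving the system yields a = 1, b = 1, c = -2.
So g(n) = n^2 + n - 2.
The constant term is -2.

-2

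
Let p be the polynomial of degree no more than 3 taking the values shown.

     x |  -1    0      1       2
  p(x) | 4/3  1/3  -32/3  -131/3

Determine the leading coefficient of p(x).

Write p(x) = ax^3 + bx^2 + cx + d. Substituting each data point gives a linear system:
  -a + b - c + d = 4/3
  d = 1/3
  a + b + c + d = -32/3
  8a + 4b + 2c + d = -131/3
Solving the system yields a = -2, b = -5, c = -4, d = 1/3.
So p(x) = -2x^3 - 5x^2 - 4x + 1/3.
The leading coefficient is -2.

-2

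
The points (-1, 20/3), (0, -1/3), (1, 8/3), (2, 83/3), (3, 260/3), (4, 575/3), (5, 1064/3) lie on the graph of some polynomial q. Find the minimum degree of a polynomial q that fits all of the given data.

3

Forward differences of the values at t = -1, 0, 1, 2, 3, 4, 5:
  q  : 20/3  -1/3  8/3  83/3  260/3  575/3  1064/3
  Δ  : -7  3  25  59  105  163
  Δ^2: 10  22  34  46  58
  Δ^3: 12  12  12  12
  Δ^4: 0  0  0
  Δ^5: 0  0
  Δ^6: 0
The third differences are constant (12) and nonzero, while all higher differences vanish, so the minimal degree is 3.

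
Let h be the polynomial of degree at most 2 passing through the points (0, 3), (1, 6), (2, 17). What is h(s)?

h(s) = 4s^2 - s + 3

Write h(s) = as^2 + bs + c. Substituting each data point gives a linear system:
  c = 3
  a + b + c = 6
  4a + 2b + c = 17
Solving the system yields a = 4, b = -1, c = 3.
So h(s) = 4s² - s + 3.
Check: h(2) = 17. ✓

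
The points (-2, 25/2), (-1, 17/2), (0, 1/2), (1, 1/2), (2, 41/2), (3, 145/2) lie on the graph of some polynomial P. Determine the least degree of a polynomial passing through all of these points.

3

Forward differences of the values at x = -2, -1, 0, 1, 2, 3:
  P  : 25/2  17/2  1/2  1/2  41/2  145/2
  Δ  : -4  -8  0  20  52
  Δ^2: -4  8  20  32
  Δ^3: 12  12  12
  Δ^4: 0  0
  Δ^5: 0
The third differences are constant (12) and nonzero, while all higher differences vanish, so the minimal degree is 3.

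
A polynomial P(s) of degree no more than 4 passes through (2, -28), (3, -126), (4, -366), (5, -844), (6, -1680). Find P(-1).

Using the Lagrange interpolation formula with nodes 2, 3, 4, 5, 6:
  L_0(s) = (s - 3)(s - 4)(s - 5)(s - 6) / 24
  L_1(s) = (s - 2)(s - 4)(s - 5)(s - 6) / -6
  L_2(s) = (s - 2)(s - 3)(s - 5)(s - 6) / 4
  L_3(s) = (s - 2)(s - 3)(s - 4)(s - 6) / -6
  L_4(s) = (s - 2)(s - 3)(s - 4)(s - 5) / 24
Then P(s) = -28·L_0(s) - 126·L_1(s) - 366·L_2(s) - 844·L_3(s) - 1680·L_4(s).
Expanding and collecting terms gives P(s) = -s⁴ - 2s³ + 2s² - 5s + 6.
Evaluating at s = -1: P(-1) = 14.

14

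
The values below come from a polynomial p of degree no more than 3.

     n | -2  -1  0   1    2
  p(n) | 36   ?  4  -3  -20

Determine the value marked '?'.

On equispaced nodes a degree-3 polynomial has vanishing fourth forward difference, so
  p(-2) - 4·p(-1) + 6·p(0) - 4·p(1) + p(2) = 0.
Substituting the known values and solving for p(-1):
  -4·p(-1) = -52
  p(-1) = 13.

13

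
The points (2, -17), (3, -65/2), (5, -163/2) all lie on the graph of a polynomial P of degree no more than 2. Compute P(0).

-4

Using the Lagrange interpolation formula with nodes 2, 3, 5:
  L_0(u) = (u - 3)(u - 5) / 3
  L_1(u) = (u - 2)(u - 5) / -2
  L_2(u) = (u - 2)(u - 3) / 6
Then P(u) = -17·L_0(u) - 65/2·L_1(u) - 163/2·L_2(u).
Expanding and collecting terms gives P(u) = -3u² - (1/2)u - 4.
Evaluating at u = 0: P(0) = -4.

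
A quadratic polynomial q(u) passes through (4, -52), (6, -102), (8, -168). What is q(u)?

q(u) = -2u^2 - 5u

Write q(u) = au^2 + bu + c. Substituting each data point gives a linear system:
  16a + 4b + c = -52
  36a + 6b + c = -102
  64a + 8b + c = -168
Solving the system yields a = -2, b = -5, c = 0.
So q(u) = -2u^2 - 5u.
Check: q(8) = -168. ✓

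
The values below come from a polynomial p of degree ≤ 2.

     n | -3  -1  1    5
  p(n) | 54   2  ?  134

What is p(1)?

-2

The 3 known points determine the degree-2 polynomial uniquely.
Write p(n) = an^2 + bn + c. Substituting each data point gives a linear system:
  9a - 3b + c = 54
  a - b + c = 2
  25a + 5b + c = 134
Solving the system yields a = 6, b = -2, c = -6.
So p(n) = 6n^2 - 2n - 6.
Then p(1) = -2.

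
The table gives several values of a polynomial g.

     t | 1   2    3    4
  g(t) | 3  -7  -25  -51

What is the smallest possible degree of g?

2

Forward differences of the values at t = 1, 2, 3, 4:
  g  : 3  -7  -25  -51
  Δ  : -10  -18  -26
  Δ^2: -8  -8
  Δ^3: 0
The second differences are constant (-8) and nonzero, while all higher differences vanish, so the minimal degree is 2.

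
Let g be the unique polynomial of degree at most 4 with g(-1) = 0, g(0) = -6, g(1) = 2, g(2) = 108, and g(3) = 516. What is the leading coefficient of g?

5

Write g(s) = as^4 + bs^3 + cs^2 + ds + e. Substituting each data point gives a linear system:
  a - b + c - d + e = 0
  e = -6
  a + b + c + d + e = 2
  16a + 8b + 4c + 2d + e = 108
  81a + 27b + 9c + 3d + e = 516
Solving the system yields a = 5, b = 4, c = 2, d = -3, e = -6.
So g(s) = 5s⁴ + 4s³ + 2s² - 3s - 6.
The leading coefficient is 5.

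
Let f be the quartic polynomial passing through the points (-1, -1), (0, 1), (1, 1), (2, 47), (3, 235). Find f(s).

Using the Lagrange interpolation formula with nodes -1, 0, 1, 2, 3:
  L_0(s) = s(s - 1)(s - 2)(s - 3) / 24
  L_1(s) = (s + 1)(s - 1)(s - 2)(s - 3) / -6
  L_2(s) = (s + 1)s(s - 2)(s - 3) / 4
  L_3(s) = (s + 1)s(s - 1)(s - 3) / -6
  L_4(s) = (s + 1)s(s - 1)(s - 2) / 24
Then f(s) = -1·L_0(s) + 1·L_1(s) + 1·L_2(s) + 47·L_3(s) + 235·L_4(s).
Expanding and collecting terms gives f(s) = 2s^4 + 4s^3 - 3s^2 - 3s + 1.
Check: f(-1) = -1. ✓

f(s) = 2s^4 + 4s^3 - 3s^2 - 3s + 1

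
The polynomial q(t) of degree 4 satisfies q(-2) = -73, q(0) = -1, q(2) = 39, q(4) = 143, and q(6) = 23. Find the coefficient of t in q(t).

Write q(t) = at^4 + bt^3 + ct^2 + dt + e. Substituting each data point gives a linear system:
  16a - 8b + 4c - 2d + e = -73
  e = -1
  16a + 8b + 4c + 2d + e = 39
  256a + 64b + 16c + 4d + e = 143
  1296a + 216b + 36c + 6d + e = 23
Solving the system yields a = -1, b = 6, c = 0, d = 4, e = -1.
So q(t) = -t⁴ + 6t³ + 4t - 1.
The coefficient of t is 4.

4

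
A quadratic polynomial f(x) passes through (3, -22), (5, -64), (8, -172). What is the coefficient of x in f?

3

Write f(x) = ax^2 + bx + c. Substituting each data point gives a linear system:
  9a + 3b + c = -22
  25a + 5b + c = -64
  64a + 8b + c = -172
Solving the system yields a = -3, b = 3, c = -4.
So f(x) = -3x² + 3x - 4.
The coefficient of x is 3.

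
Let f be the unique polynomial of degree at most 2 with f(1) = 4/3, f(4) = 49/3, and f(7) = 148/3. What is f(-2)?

Using the Lagrange interpolation formula with nodes 1, 4, 7:
  L_0(n) = (n - 4)(n - 7) / 18
  L_1(n) = (n - 1)(n - 7) / -9
  L_2(n) = (n - 1)(n - 4) / 18
Then f(n) = 4/3·L_0(n) + 49/3·L_1(n) + 148/3·L_2(n).
Expanding and collecting terms gives f(n) = n² + 1/3.
Evaluating at n = -2: f(-2) = 13/3.

13/3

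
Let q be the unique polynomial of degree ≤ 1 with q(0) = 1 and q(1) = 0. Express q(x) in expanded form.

q(x) = -x + 1

Write q(x) = ax + b. Substituting each data point gives a linear system:
  b = 1
  a + b = 0
Solving the system yields a = -1, b = 1.
So q(x) = -x + 1.
Check: q(1) = 0. ✓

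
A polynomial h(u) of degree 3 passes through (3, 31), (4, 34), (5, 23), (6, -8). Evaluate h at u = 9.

Forward differences of the values at u = 3, 4, 5, 6:
  h  : 31  34  23  -8
  Δ  : 3  -11  -31
  Δ^2: -14  -20
  Δ^3: -6
The third differences are constant, confirming degree 3.
Interpolating (Newton forward form) and evaluating at u = 9 gives h(9) = -281.

-281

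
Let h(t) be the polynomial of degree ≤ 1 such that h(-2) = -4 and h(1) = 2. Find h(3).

Using the Lagrange interpolation formula with nodes -2, 1:
  L_0(t) = (t - 1) / -3
  L_1(t) = (t + 2) / 3
Then h(t) = -4·L_0(t) + 2·L_1(t).
Expanding and collecting terms gives h(t) = 2t.
Evaluating at t = 3: h(3) = 6.

6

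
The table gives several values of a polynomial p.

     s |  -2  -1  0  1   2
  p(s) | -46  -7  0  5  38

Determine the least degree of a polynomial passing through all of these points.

3

Forward differences of the values at s = -2, -1, 0, 1, 2:
  p  : -46  -7  0  5  38
  Δ  : 39  7  5  33
  Δ^2: -32  -2  28
  Δ^3: 30  30
  Δ^4: 0
The third differences are constant (30) and nonzero, while all higher differences vanish, so the minimal degree is 3.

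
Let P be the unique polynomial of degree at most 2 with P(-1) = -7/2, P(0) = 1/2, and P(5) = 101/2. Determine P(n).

Write P(n) = an^2 + bn + c. Substituting each data point gives a linear system:
  a - b + c = -7/2
  c = 1/2
  25a + 5b + c = 101/2
Solving the system yields a = 1, b = 5, c = 1/2.
So P(n) = n^2 + 5n + 1/2.
Check: P(0) = 1/2. ✓

P(n) = n^2 + 5n + 1/2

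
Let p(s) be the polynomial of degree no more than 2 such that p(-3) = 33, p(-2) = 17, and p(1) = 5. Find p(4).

Using the Lagrange interpolation formula with nodes -3, -2, 1:
  L_0(s) = (s + 2)(s - 1) / 4
  L_1(s) = (s + 3)(s - 1) / -3
  L_2(s) = (s + 3)(s + 2) / 12
Then p(s) = 33·L_0(s) + 17·L_1(s) + 5·L_2(s).
Expanding and collecting terms gives p(s) = 3s^2 - s + 3.
Evaluating at s = 4: p(4) = 47.

47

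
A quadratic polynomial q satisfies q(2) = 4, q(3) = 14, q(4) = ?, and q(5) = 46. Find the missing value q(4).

On equispaced nodes a degree-2 polynomial has vanishing third forward difference, so
  - q(2) + 3·q(3) - 3·q(4) + q(5) = 0.
Substituting the known values and solving for q(4):
  -3·q(4) = -84
  q(4) = 28.

28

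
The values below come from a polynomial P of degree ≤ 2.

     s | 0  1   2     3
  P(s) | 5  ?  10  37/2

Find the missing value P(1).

11/2

The 3 known points determine the degree-2 polynomial uniquely.
Write P(s) = as^2 + bs + c. Substituting each data point gives a linear system:
  c = 5
  4a + 2b + c = 10
  9a + 3b + c = 37/2
Solving the system yields a = 2, b = -3/2, c = 5.
So P(s) = 2s² - (3/2)s + 5.
Then P(1) = 11/2.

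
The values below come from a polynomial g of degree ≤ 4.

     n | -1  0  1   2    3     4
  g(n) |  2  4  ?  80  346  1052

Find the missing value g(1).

14

On equispaced nodes a degree-4 polynomial has vanishing fifth forward difference, so
  - g(-1) + 5·g(0) - 10·g(1) + 10·g(2) - 5·g(3) + g(4) = 0.
Substituting the known values and solving for g(1):
  -10·g(1) = -140
  g(1) = 14.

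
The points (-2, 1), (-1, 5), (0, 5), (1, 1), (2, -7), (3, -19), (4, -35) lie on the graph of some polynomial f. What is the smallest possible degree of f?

Forward differences of the values at u = -2, -1, 0, 1, 2, 3, 4:
  f  : 1  5  5  1  -7  -19  -35
  Δ  : 4  0  -4  -8  -12  -16
  Δ^2: -4  -4  -4  -4  -4
  Δ^3: 0  0  0  0
  Δ^4: 0  0  0
  Δ^5: 0  0
  Δ^6: 0
The second differences are constant (-4) and nonzero, while all higher differences vanish, so the minimal degree is 2.

2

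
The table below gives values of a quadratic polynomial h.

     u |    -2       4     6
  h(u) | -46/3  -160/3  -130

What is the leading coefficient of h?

Write h(u) = au^2 + bu + c. Substituting each data point gives a linear system:
  4a - 2b + c = -46/3
  16a + 4b + c = -160/3
  36a + 6b + c = -130
Solving the system yields a = -4, b = 5/3, c = 4.
So h(u) = -4u^2 + (5/3)u + 4.
The leading coefficient is -4.

-4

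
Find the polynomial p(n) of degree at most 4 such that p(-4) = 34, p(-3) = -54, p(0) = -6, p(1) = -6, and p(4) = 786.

p(n) = 2n^4 + 6n^3 - 6n^2 - 2n - 6

Write p(n) = an^4 + bn^3 + cn^2 + dn + e. Substituting each data point gives a linear system:
  256a - 64b + 16c - 4d + e = 34
  81a - 27b + 9c - 3d + e = -54
  e = -6
  a + b + c + d + e = -6
  256a + 64b + 16c + 4d + e = 786
Solving the system yields a = 2, b = 6, c = -6, d = -2, e = -6.
So p(n) = 2n^4 + 6n^3 - 6n^2 - 2n - 6.
Check: p(4) = 786. ✓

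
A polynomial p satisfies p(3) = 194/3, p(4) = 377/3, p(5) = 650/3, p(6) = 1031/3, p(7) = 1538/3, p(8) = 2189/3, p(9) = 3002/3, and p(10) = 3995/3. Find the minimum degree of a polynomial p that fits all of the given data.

Forward differences of the values at s = 3, 4, 5, 6, 7, 8, 9, 10:
  p  : 194/3  377/3  650/3  1031/3  1538/3  2189/3  3002/3  3995/3
  Δ  : 61  91  127  169  217  271  331
  Δ^2: 30  36  42  48  54  60
  Δ^3: 6  6  6  6  6
  Δ^4: 0  0  0  0
  Δ^5: 0  0  0
  Δ^6: 0  0
  Δ^7: 0
The third differences are constant (6) and nonzero, while all higher differences vanish, so the minimal degree is 3.

3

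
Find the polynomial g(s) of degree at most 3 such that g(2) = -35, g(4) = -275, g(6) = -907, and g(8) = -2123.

Using the Lagrange interpolation formula with nodes 2, 4, 6, 8:
  L_0(s) = (s - 4)(s - 6)(s - 8) / -48
  L_1(s) = (s - 2)(s - 6)(s - 8) / 16
  L_2(s) = (s - 2)(s - 4)(s - 8) / -16
  L_3(s) = (s - 2)(s - 4)(s - 6) / 48
Then g(s) = -35·L_0(s) - 275·L_1(s) - 907·L_2(s) - 2123·L_3(s).
Expanding and collecting terms gives g(s) = -4s^3 - s^2 - 2s + 5.
Check: g(2) = -35. ✓

g(s) = -4s^3 - s^2 - 2s + 5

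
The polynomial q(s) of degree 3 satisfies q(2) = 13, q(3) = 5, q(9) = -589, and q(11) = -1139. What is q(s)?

q(s) = -s^3 + s^2 + 6s + 5

Using the Lagrange interpolation formula with nodes 2, 3, 9, 11:
  L_0(s) = (s - 3)(s - 9)(s - 11) / -63
  L_1(s) = (s - 2)(s - 9)(s - 11) / 48
  L_2(s) = (s - 2)(s - 3)(s - 11) / -84
  L_3(s) = (s - 2)(s - 3)(s - 9) / 144
Then q(s) = 13·L_0(s) + 5·L_1(s) - 589·L_2(s) - 1139·L_3(s).
Expanding and collecting terms gives q(s) = -s^3 + s^2 + 6s + 5.
Check: q(2) = 13. ✓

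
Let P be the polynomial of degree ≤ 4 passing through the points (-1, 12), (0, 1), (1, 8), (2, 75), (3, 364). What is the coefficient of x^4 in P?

5

Write P(x) = ax^4 + bx^3 + cx^2 + dx + e. Substituting each data point gives a linear system:
  a - b + c - d + e = 12
  e = 1
  a + b + c + d + e = 8
  16a + 8b + 4c + 2d + e = 75
  81a + 27b + 9c + 3d + e = 364
Solving the system yields a = 5, b = -3, c = 4, d = 1, e = 1.
So P(x) = 5x^4 - 3x^3 + 4x^2 + x + 1.
The leading coefficient is 5.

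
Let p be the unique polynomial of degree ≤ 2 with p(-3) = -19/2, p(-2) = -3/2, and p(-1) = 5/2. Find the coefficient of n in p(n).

Write p(n) = an^2 + bn + c. Substituting each data point gives a linear system:
  9a - 3b + c = -19/2
  4a - 2b + c = -3/2
  a - b + c = 5/2
Solving the system yields a = -2, b = -2, c = 5/2.
So p(n) = -2n^2 - 2n + 5/2.
The coefficient of n is -2.

-2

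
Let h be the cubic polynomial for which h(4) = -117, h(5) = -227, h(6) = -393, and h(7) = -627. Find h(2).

-17

Write h(s) = as^3 + bs^2 + cs + d. Substituting each data point gives a linear system:
  64a + 16b + 4c + d = -117
  125a + 25b + 5c + d = -227
  216a + 36b + 6c + d = -393
  343a + 49b + 7c + d = -627
Solving the system yields a = -2, b = 2, c = -6, d = 3.
So h(s) = -2s^3 + 2s^2 - 6s + 3.
Then h(2) = -17.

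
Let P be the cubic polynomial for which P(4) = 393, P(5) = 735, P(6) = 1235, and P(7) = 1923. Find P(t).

Write P(t) = at^3 + bt^2 + ct + d. Substituting each data point gives a linear system:
  64a + 16b + 4c + d = 393
  125a + 25b + 5c + d = 735
  216a + 36b + 6c + d = 1235
  343a + 49b + 7c + d = 1923
Solving the system yields a = 5, b = 4, c = 1, d = 5.
So P(t) = 5t^3 + 4t^2 + t + 5.
Check: P(7) = 1923. ✓

P(t) = 5t^3 + 4t^2 + t + 5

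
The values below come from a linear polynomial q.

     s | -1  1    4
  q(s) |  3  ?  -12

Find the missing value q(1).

-3

The 2 known points determine the degree-1 polynomial uniquely.
Write q(s) = as + b. Substituting each data point gives a linear system:
  -a + b = 3
  4a + b = -12
Solving the system yields a = -3, b = 0.
So q(s) = -3s.
Then q(1) = -3.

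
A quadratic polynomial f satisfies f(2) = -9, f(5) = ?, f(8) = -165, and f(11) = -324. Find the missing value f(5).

-60

The 3 known points determine the degree-2 polynomial uniquely.
Write f(n) = an^2 + bn + c. Substituting each data point gives a linear system:
  4a + 2b + c = -9
  64a + 8b + c = -165
  121a + 11b + c = -324
Solving the system yields a = -3, b = 4, c = -5.
So f(n) = -3n² + 4n - 5.
Then f(5) = -60.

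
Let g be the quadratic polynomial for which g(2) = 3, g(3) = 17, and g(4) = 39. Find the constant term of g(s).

-1

Write g(s) = as^2 + bs + c. Substituting each data point gives a linear system:
  4a + 2b + c = 3
  9a + 3b + c = 17
  16a + 4b + c = 39
Solving the system yields a = 4, b = -6, c = -1.
So g(s) = 4s^2 - 6s - 1.
The constant term is -1.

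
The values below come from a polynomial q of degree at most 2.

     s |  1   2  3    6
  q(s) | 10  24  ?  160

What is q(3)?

46

The 3 known points determine the degree-2 polynomial uniquely.
Write q(s) = as^2 + bs + c. Substituting each data point gives a linear system:
  a + b + c = 10
  4a + 2b + c = 24
  36a + 6b + c = 160
Solving the system yields a = 4, b = 2, c = 4.
So q(s) = 4s^2 + 2s + 4.
Then q(3) = 46.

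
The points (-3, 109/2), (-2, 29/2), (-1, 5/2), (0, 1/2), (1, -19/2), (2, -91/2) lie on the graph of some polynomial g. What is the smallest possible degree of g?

3

Forward differences of the values at s = -3, -2, -1, 0, 1, 2:
  g  : 109/2  29/2  5/2  1/2  -19/2  -91/2
  Δ  : -40  -12  -2  -10  -36
  Δ^2: 28  10  -8  -26
  Δ^3: -18  -18  -18
  Δ^4: 0  0
  Δ^5: 0
The third differences are constant (-18) and nonzero, while all higher differences vanish, so the minimal degree is 3.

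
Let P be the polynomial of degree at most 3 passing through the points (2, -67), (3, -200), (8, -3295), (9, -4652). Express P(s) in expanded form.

Write P(s) = as^3 + bs^2 + cs + d. Substituting each data point gives a linear system:
  8a + 4b + 2c + d = -67
  27a + 9b + 3c + d = -200
  512a + 64b + 8c + d = -3295
  729a + 81b + 9c + d = -4652
Solving the system yields a = -6, b = -3, c = -4, d = 1.
So P(s) = -6s^3 - 3s^2 - 4s + 1.
Check: P(9) = -4652. ✓

P(s) = -6s^3 - 3s^2 - 4s + 1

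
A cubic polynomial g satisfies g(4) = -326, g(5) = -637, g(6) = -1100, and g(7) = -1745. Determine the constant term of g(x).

-2

Write g(x) = ax^3 + bx^2 + cx + d. Substituting each data point gives a linear system:
  64a + 16b + 4c + d = -326
  125a + 25b + 5c + d = -637
  216a + 36b + 6c + d = -1100
  343a + 49b + 7c + d = -1745
Solving the system yields a = -5, b = -1, c = 3, d = -2.
So g(x) = -5x³ - x² + 3x - 2.
The constant term is -2.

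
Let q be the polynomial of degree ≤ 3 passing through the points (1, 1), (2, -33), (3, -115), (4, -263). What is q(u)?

q(u) = -3u^3 - 6u^2 + 5u + 5

Using the Lagrange interpolation formula with nodes 1, 2, 3, 4:
  L_0(u) = (u - 2)(u - 3)(u - 4) / -6
  L_1(u) = (u - 1)(u - 3)(u - 4) / 2
  L_2(u) = (u - 1)(u - 2)(u - 4) / -2
  L_3(u) = (u - 1)(u - 2)(u - 3) / 6
Then q(u) = 1·L_0(u) - 33·L_1(u) - 115·L_2(u) - 263·L_3(u).
Expanding and collecting terms gives q(u) = -3u³ - 6u² + 5u + 5.
Check: q(2) = -33. ✓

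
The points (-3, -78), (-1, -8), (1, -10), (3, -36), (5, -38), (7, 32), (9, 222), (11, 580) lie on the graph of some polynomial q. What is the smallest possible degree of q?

Forward differences of the values at s = -3, -1, 1, 3, 5, 7, 9, 11:
  q  : -78  -8  -10  -36  -38  32  222  580
  Δ  : 70  -2  -26  -2  70  190  358
  Δ^2: -72  -24  24  72  120  168
  Δ^3: 48  48  48  48  48
  Δ^4: 0  0  0  0
  Δ^5: 0  0  0
  Δ^6: 0  0
  Δ^7: 0
The third differences are constant (48) and nonzero, while all higher differences vanish, so the minimal degree is 3.

3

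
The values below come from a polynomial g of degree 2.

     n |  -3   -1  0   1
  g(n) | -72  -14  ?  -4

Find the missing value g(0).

The 3 known points determine the degree-2 polynomial uniquely.
Write g(n) = an^2 + bn + c. Substituting each data point gives a linear system:
  9a - 3b + c = -72
  a - b + c = -14
  a + b + c = -4
Solving the system yields a = -6, b = 5, c = -3.
So g(n) = -6n² + 5n - 3.
Then g(0) = -3.

-3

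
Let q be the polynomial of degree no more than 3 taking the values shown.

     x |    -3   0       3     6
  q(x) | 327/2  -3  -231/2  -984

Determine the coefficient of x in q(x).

-3/2

Write q(x) = ax^3 + bx^2 + cx + d. Substituting each data point gives a linear system:
  -27a + 9b - 3c + d = 327/2
  d = -3
  27a + 9b + 3c + d = -231/2
  216a + 36b + 6c + d = -984
Solving the system yields a = -5, b = 3, c = -3/2, d = -3.
So q(x) = -5x^3 + 3x^2 - (3/2)x - 3.
The coefficient of x is -3/2.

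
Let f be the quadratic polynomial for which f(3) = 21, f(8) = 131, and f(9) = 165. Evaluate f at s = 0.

Using the Lagrange interpolation formula with nodes 3, 8, 9:
  L_0(s) = (s - 8)(s - 9) / 30
  L_1(s) = (s - 3)(s - 9) / -5
  L_2(s) = (s - 3)(s - 8) / 6
Then f(s) = 21·L_0(s) + 131·L_1(s) + 165·L_2(s).
Expanding and collecting terms gives f(s) = 2s² + 3.
Evaluating at s = 0: f(0) = 3.

3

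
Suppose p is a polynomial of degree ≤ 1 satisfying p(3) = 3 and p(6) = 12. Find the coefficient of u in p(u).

Write p(u) = au + b. Substituting each data point gives a linear system:
  3a + b = 3
  6a + b = 12
Solving the system yields a = 3, b = -6.
So p(u) = 3u - 6.
The leading coefficient is 3.

3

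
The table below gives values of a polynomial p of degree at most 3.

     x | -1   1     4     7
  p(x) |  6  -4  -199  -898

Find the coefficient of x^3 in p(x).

Write p(x) = ax^3 + bx^2 + cx + d. Substituting each data point gives a linear system:
  -a + b - c + d = 6
  a + b + c + d = -4
  64a + 16b + 4c + d = -199
  343a + 49b + 7c + d = -898
Solving the system yields a = -2, b = -4, c = -3, d = 5.
So p(x) = -2x^3 - 4x^2 - 3x + 5.
The leading coefficient is -2.

-2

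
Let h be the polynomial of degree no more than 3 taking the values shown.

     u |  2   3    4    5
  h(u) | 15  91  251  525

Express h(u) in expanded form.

Write h(u) = au^3 + bu^2 + cu + d. Substituting each data point gives a linear system:
  8a + 4b + 2c + d = 15
  27a + 9b + 3c + d = 91
  64a + 16b + 4c + d = 251
  125a + 25b + 5c + d = 525
Solving the system yields a = 5, b = -3, c = -4, d = -5.
So h(u) = 5u³ - 3u² - 4u - 5.
Check: h(5) = 525. ✓

h(u) = 5u^3 - 3u^2 - 4u - 5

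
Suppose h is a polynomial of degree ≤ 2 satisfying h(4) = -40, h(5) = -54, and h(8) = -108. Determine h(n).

h(n) = -n^2 - 5n - 4

Write h(n) = an^2 + bn + c. Substituting each data point gives a linear system:
  16a + 4b + c = -40
  25a + 5b + c = -54
  64a + 8b + c = -108
Solving the system yields a = -1, b = -5, c = -4.
So h(n) = -n² - 5n - 4.
Check: h(8) = -108. ✓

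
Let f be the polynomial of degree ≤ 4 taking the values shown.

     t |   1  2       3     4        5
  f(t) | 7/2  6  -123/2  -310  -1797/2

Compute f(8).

-7014

Forward differences of the values at t = 1, 2, 3, 4, 5:
  f  : 7/2  6  -123/2  -310  -1797/2
  Δ  : 5/2  -135/2  -497/2  -1177/2
  Δ^2: -70  -181  -340
  Δ^3: -111  -159
  Δ^4: -48
The fourth differences are constant, confirming degree 4.
Interpolating (Newton forward form) and evaluating at t = 8 gives f(8) = -7014.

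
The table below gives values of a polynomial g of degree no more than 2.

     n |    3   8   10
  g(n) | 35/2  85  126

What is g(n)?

Write g(n) = an^2 + bn + c. Substituting each data point gives a linear system:
  9a + 3b + c = 35/2
  64a + 8b + c = 85
  100a + 10b + c = 126
Solving the system yields a = 1, b = 5/2, c = 1.
So g(n) = n^2 + (5/2)n + 1.
Check: g(8) = 85. ✓

g(n) = n^2 + (5/2)n + 1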